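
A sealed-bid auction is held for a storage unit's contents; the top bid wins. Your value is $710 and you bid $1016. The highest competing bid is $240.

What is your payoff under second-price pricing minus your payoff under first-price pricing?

You have the highest bid, so you win under either rule.
Second-price: pay $240 → payoff $470.
First-price: pay your own bid $1016 → payoff −$306.
Difference = $470 − (−$306) = $776.

$776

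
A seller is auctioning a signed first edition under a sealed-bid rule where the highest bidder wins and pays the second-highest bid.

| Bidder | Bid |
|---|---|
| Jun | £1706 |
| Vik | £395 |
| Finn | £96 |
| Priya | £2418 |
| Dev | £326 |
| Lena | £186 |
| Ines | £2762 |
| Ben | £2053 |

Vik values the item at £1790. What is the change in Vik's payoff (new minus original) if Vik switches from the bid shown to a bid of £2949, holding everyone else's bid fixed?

−£972

The highest bid among the other bidders is £2762; Vik's bid doesn't change that.
Original bid £395: Vik is not highest (top rival bid is £2762); payoff £0.
Alternative bid £2949: Vik is highest, pays the top rival bid £2762; payoff £1790 − £2762 = −£972.
Change in payoff = −£972 − (£0) = −£972.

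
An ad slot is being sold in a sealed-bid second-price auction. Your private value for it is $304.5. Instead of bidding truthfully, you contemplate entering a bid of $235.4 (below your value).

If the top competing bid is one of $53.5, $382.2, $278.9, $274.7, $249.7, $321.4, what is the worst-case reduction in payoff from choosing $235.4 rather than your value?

$54.8

$53.5: same outcome either way → loss $0.
$382.2: same outcome either way → loss $0.
$278.9: truthful gives $25.6, deviation gives $0 → loss $25.6.
$274.7: truthful gives $29.8, deviation gives $0 → loss $29.8.
$249.7: truthful gives $54.8, deviation gives $0 → loss $54.8.
$321.4: same outcome either way → loss $0.
Maximum loss: $54.8.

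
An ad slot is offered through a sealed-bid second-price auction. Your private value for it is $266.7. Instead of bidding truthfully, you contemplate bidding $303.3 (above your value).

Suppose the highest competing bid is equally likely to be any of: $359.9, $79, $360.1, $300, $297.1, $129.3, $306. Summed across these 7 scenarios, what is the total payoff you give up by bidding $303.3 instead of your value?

The deviation costs you only when the competing bid falls strictly between $266.7 and $303.3; elsewhere both bids give the same outcome.
$359.9: outcomes coincide → loss $0.
$79: outcomes coincide → loss $0.
$360.1: outcomes coincide → loss $0.
$300: truthful payoff $0, deviation payoff −$33.3 → loss $33.3.
$297.1: truthful payoff $0, deviation payoff −$30.4 → loss $30.4.
$129.3: outcomes coincide → loss $0.
$306: outcomes coincide → loss $0.
Total loss = $33.3 + $30.4 = $63.7.

$63.7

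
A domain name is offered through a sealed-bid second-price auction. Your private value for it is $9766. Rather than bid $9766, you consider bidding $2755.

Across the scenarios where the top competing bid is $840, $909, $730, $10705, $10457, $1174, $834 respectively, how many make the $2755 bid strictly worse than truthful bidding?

The deviation hurts exactly when the highest competing bid lies strictly between $2755 and $9766 — underbidding then forfeits a profitable win.
$840: below both → same outcome either way.
$909: below both → same outcome either way.
$730: below both → same outcome either way.
$10705: above both → same outcome either way.
$10457: above both → same outcome either way.
$1174: below both → same outcome either way.
$834: below both → same outcome either way.
Count: 0.

0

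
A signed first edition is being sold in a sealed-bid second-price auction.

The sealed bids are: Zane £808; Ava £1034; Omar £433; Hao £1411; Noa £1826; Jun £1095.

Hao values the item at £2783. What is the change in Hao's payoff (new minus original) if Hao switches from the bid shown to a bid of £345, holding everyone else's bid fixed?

£0

The highest bid among the other bidders is £1826; Hao's bid doesn't change that.
Original bid £1411: Hao is not highest (top rival bid is £1826); payoff £0.
Alternative bid £345: Hao is not highest (top rival bid is £1826); payoff £0.
Change in payoff = £0 − (£0) = £0.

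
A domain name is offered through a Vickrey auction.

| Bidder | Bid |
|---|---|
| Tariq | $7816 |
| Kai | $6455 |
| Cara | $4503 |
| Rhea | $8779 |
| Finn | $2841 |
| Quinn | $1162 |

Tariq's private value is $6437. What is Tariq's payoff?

Highest bid: Rhea at $8779, so Rhea wins.
Second-highest bid: Tariq at $7816 — that is the price the winner pays.
Tariq did not win, so Tariq pays nothing and receives nothing: payoff $0.

$0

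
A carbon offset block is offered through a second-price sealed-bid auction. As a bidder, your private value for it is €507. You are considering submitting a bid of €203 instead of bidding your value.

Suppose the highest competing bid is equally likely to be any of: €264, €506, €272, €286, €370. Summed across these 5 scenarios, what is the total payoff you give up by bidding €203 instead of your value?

The deviation costs you only when the competing bid falls strictly between €203 and €507; elsewhere both bids give the same outcome.
€264: truthful payoff €243, deviation payoff €0 → loss €243.
€506: truthful payoff €1, deviation payoff €0 → loss €1.
€272: truthful payoff €235, deviation payoff €0 → loss €235.
€286: truthful payoff €221, deviation payoff €0 → loss €221.
€370: truthful payoff €137, deviation payoff €0 → loss €137.
Total loss = €243 + €1 + €235 + €221 + €137 = €837.
Because the price is fixed by the runner-up's bid, deviating from your value can only change a good outcome into a bad one — never the reverse.

€837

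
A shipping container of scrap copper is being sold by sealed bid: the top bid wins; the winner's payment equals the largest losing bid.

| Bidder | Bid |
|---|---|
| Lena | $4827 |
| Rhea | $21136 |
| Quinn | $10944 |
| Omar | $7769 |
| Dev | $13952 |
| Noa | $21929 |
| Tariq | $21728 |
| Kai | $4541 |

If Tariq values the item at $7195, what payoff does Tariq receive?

Highest bid: Noa at $21929, so Noa wins.
Second-highest bid: Tariq at $21728 — that is the price the winner pays.
Tariq did not win, so Tariq pays nothing and receives nothing: payoff $0.

$0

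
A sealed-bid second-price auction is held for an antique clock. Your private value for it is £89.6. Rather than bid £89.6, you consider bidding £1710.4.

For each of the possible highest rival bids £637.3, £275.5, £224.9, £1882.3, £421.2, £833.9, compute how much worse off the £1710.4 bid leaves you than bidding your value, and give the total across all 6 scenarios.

The deviation costs you only when the competing bid falls strictly between £89.6 and £1710.4; elsewhere both bids give the same outcome.
£637.3: truthful payoff £0, deviation payoff −£547.7 → loss £547.7.
£275.5: truthful payoff £0, deviation payoff −£185.9 → loss £185.9.
£224.9: truthful payoff £0, deviation payoff −£135.3 → loss £135.3.
£1882.3: outcomes coincide → loss £0.
£421.2: truthful payoff £0, deviation payoff −£331.6 → loss £331.6.
£833.9: truthful payoff £0, deviation payoff −£744.3 → loss £744.3.
Total loss = £547.7 + £185.9 + £135.3 + £331.6 + £744.3 = £1944.8.
Because the price is fixed by the runner-up's bid, deviating from your value can only change a good outcome into a bad one — never the reverse.

£1944.8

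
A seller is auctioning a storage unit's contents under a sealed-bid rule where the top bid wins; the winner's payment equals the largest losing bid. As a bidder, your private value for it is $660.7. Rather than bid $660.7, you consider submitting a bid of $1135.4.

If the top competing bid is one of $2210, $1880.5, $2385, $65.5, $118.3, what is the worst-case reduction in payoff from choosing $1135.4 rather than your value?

$0

$2210: same outcome either way → loss $0.
$1880.5: same outcome either way → loss $0.
$2385: same outcome either way → loss $0.
$65.5: same outcome either way → loss $0.
$118.3: same outcome either way → loss $0.
Maximum loss: $0.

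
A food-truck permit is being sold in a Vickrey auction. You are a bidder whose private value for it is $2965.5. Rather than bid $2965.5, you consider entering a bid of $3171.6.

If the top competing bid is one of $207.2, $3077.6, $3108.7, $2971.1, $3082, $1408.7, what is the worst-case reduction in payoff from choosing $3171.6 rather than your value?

$143.2

$207.2: same outcome either way → loss $0.
$3077.6: truthful gives $0, deviation gives −$112.1 → loss $112.1.
$3108.7: truthful gives $0, deviation gives −$143.2 → loss $143.2.
$2971.1: truthful gives $0, deviation gives −$5.6 → loss $5.6.
$3082: truthful gives $0, deviation gives −$116.5 → loss $116.5.
$1408.7: same outcome either way → loss $0.
Maximum loss: $143.2.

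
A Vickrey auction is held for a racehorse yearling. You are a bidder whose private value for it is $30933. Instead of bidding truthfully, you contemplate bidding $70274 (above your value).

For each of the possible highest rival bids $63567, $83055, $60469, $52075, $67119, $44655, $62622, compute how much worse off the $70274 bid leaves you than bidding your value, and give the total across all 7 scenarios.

$164909

The deviation costs you only when the competing bid falls strictly between $30933 and $70274; elsewhere both bids give the same outcome.
$63567: truthful payoff $0, deviation payoff −$32634 → loss $32634.
$83055: outcomes coincide → loss $0.
$60469: truthful payoff $0, deviation payoff −$29536 → loss $29536.
$52075: truthful payoff $0, deviation payoff −$21142 → loss $21142.
$67119: truthful payoff $0, deviation payoff −$36186 → loss $36186.
$44655: truthful payoff $0, deviation payoff −$13722 → loss $13722.
$62622: truthful payoff $0, deviation payoff −$31689 → loss $31689.
Total loss = $32634 + $29536 + $21142 + $36186 + $13722 + $31689 = $164909.
In a second-price auction your bid sets only whether you win, not what you pay, so bidding your true value is weakly dominant.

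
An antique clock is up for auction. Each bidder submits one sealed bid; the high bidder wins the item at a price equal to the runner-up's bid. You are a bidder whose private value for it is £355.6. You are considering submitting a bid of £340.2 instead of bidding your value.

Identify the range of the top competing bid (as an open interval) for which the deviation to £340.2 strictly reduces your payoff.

(£340.2, £355.6)

If the competing bid is below £340.2, both bids win at the same price — no difference.
If it is above £355.6, both bids lose — no difference.
If it lies strictly between £340.2 and £355.6, bidding your value wins at a price below your value (positive payoff) while bidding £340.2 loses (payoff 0).
So the deviation strictly hurts on the open interval (£340.2, £355.6).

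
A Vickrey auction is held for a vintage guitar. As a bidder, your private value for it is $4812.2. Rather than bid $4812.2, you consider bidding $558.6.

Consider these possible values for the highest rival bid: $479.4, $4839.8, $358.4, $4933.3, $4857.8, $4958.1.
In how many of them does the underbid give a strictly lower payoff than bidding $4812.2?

The deviation hurts exactly when the highest competing bid lies strictly between $558.6 and $4812.2 — underbidding then forfeits a profitable win.
$479.4: below both → same outcome either way.
$4839.8: above both → same outcome either way.
$358.4: below both → same outcome either way.
$4933.3: above both → same outcome either way.
$4857.8: above both → same outcome either way.
$4958.1: above both → same outcome either way.
Count: 0.

0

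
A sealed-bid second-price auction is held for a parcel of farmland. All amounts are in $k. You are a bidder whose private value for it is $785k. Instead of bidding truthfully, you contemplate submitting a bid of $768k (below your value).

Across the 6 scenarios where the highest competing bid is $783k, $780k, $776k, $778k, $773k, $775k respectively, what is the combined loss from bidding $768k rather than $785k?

$45k

The deviation costs you only when the competing bid falls strictly between $768k and $785k; elsewhere both bids give the same outcome.
$783k: truthful payoff $2k, deviation payoff $0k → loss $2k.
$780k: truthful payoff $5k, deviation payoff $0k → loss $5k.
$776k: truthful payoff $9k, deviation payoff $0k → loss $9k.
$778k: truthful payoff $7k, deviation payoff $0k → loss $7k.
$773k: truthful payoff $12k, deviation payoff $0k → loss $12k.
$775k: truthful payoff $10k, deviation payoff $0k → loss $10k.
Total loss = $2k + $5k + $9k + $7k + $12k + $10k = $45k.
Truthful bidding weakly dominates here: raising your bid can only win items priced above your value, and lowering it can only forfeit items priced below.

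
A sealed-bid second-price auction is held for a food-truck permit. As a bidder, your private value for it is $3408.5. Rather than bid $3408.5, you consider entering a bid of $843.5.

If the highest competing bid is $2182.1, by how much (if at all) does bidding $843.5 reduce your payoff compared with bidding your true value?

Bidding your value $3408.5: you win (since $3408.5 > $2182.1) and pay $2182.1. Payoff $1226.4.
Bidding $843.5: you lose. Payoff $0.
The competing bid $2182.1 lies between your shaded bid and your value, so underbidding forfeits an item you could have won at a profitable price.
Loss from deviating = $1226.4 − ($0) = $1226.4.

$1226.4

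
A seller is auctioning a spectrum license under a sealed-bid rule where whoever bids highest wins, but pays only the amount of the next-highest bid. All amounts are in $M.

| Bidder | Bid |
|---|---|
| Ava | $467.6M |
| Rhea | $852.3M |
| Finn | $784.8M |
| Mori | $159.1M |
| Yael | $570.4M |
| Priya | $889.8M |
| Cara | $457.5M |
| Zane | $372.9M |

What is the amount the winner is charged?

$852.3M

Highest bid: Priya at $889.8M, so Priya wins.
Second-highest bid: Rhea at $852.3M — that is the price the winner pays.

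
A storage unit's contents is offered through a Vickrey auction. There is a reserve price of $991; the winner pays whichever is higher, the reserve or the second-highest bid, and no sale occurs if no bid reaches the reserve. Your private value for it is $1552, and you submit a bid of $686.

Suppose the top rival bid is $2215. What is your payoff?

Your bid $686 is below the highest competing bid $2215, so you lose. Payoff $0.

$0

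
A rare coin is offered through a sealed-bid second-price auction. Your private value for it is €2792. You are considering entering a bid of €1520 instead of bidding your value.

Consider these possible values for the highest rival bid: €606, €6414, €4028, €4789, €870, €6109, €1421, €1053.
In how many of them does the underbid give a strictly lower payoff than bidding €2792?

0

The deviation hurts exactly when the highest competing bid lies strictly between €1520 and €2792 — underbidding then forfeits a profitable win.
€606: below both → same outcome either way.
€6414: above both → same outcome either way.
€4028: above both → same outcome either way.
€4789: above both → same outcome either way.
€870: below both → same outcome either way.
€6109: above both → same outcome either way.
€1421: below both → same outcome either way.
€1053: below both → same outcome either way.
Count: 0.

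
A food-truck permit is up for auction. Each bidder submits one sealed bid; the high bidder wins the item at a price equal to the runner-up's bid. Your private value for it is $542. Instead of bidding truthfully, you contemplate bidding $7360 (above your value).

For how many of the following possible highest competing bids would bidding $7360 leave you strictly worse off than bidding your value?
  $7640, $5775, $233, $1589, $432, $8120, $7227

3

The deviation hurts exactly when the highest competing bid lies strictly between $542 and $7360 — overbidding then wins at a price above your value.
$7640: above both → same outcome either way.
$5775: inside the interval → strictly worse (loss $5233).
$233: below both → same outcome either way.
$1589: inside the interval → strictly worse (loss $1047).
$432: below both → same outcome either way.
$8120: above both → same outcome either way.
$7227: inside the interval → strictly worse (loss $6685).
Count: 3.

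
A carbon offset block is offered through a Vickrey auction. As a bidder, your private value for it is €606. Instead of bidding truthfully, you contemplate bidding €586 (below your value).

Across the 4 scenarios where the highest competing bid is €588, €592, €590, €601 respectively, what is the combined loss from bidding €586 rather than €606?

€53

The deviation costs you only when the competing bid falls strictly between €586 and €606; elsewhere both bids give the same outcome.
€588: truthful payoff €18, deviation payoff €0 → loss €18.
€592: truthful payoff €14, deviation payoff €0 → loss €14.
€590: truthful payoff €16, deviation payoff €0 → loss €16.
€601: truthful payoff €5, deviation payoff €0 → loss €5.
Total loss = €18 + €14 + €16 + €5 = €53.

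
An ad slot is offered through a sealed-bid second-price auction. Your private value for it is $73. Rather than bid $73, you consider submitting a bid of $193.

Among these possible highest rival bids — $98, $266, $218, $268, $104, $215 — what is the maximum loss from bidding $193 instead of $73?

$31

$98: truthful gives $0, deviation gives −$25 → loss $25.
$266: same outcome either way → loss $0.
$218: same outcome either way → loss $0.
$268: same outcome either way → loss $0.
$104: truthful gives $0, deviation gives −$31 → loss $31.
$215: same outcome either way → loss $0.
Maximum loss: $31.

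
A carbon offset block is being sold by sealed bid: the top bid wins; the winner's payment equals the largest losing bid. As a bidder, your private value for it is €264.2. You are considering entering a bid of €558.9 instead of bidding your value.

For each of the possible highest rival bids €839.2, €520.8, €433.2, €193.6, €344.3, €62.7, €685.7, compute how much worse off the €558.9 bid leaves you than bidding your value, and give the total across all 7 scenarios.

The deviation costs you only when the competing bid falls strictly between €264.2 and €558.9; elsewhere both bids give the same outcome.
€839.2: outcomes coincide → loss €0.
€520.8: truthful payoff €0, deviation payoff −€256.6 → loss €256.6.
€433.2: truthful payoff €0, deviation payoff −€169 → loss €169.
€193.6: outcomes coincide → loss €0.
€344.3: truthful payoff €0, deviation payoff −€80.1 → loss €80.1.
€62.7: outcomes coincide → loss €0.
€685.7: outcomes coincide → loss €0.
Total loss = €256.6 + €169 + €80.1 = €505.7.

€505.7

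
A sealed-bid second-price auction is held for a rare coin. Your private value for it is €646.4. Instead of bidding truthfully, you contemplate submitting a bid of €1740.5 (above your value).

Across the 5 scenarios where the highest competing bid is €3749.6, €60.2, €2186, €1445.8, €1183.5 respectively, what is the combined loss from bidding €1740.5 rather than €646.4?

€1336.5

The deviation costs you only when the competing bid falls strictly between €646.4 and €1740.5; elsewhere both bids give the same outcome.
€3749.6: outcomes coincide → loss €0.
€60.2: outcomes coincide → loss €0.
€2186: outcomes coincide → loss €0.
€1445.8: truthful payoff €0, deviation payoff −€799.4 → loss €799.4.
€1183.5: truthful payoff €0, deviation payoff −€537.1 → loss €537.1.
Total loss = €799.4 + €537.1 = €1336.5.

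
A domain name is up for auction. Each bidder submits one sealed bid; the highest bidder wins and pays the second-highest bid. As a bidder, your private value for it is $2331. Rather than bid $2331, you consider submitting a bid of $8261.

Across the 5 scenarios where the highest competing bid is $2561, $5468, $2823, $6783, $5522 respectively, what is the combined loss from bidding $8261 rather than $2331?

$11502

The deviation costs you only when the competing bid falls strictly between $2331 and $8261; elsewhere both bids give the same outcome.
$2561: truthful payoff $0, deviation payoff −$230 → loss $230.
$5468: truthful payoff $0, deviation payoff −$3137 → loss $3137.
$2823: truthful payoff $0, deviation payoff −$492 → loss $492.
$6783: truthful payoff $0, deviation payoff −$4452 → loss $4452.
$5522: truthful payoff $0, deviation payoff −$3191 → loss $3191.
Total loss = $230 + $3137 + $492 + $4452 + $3191 = $11502.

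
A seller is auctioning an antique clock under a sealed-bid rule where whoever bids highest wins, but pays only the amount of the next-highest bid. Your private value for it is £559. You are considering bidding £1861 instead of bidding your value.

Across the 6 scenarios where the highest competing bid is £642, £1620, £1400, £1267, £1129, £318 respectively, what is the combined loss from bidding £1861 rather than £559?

£3263

The deviation costs you only when the competing bid falls strictly between £559 and £1861; elsewhere both bids give the same outcome.
£642: truthful payoff £0, deviation payoff −£83 → loss £83.
£1620: truthful payoff £0, deviation payoff −£1061 → loss £1061.
£1400: truthful payoff £0, deviation payoff −£841 → loss £841.
£1267: truthful payoff £0, deviation payoff −£708 → loss £708.
£1129: truthful payoff £0, deviation payoff −£570 → loss £570.
£318: outcomes coincide → loss £0.
Total loss = £83 + £1061 + £841 + £708 + £570 = £3263.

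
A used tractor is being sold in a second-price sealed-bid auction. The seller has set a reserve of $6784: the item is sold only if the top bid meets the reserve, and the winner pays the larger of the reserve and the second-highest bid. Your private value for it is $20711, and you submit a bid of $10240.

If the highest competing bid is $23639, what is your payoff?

Your bid $10240 is below the highest competing bid $23639, so you lose. Payoff $0.

$0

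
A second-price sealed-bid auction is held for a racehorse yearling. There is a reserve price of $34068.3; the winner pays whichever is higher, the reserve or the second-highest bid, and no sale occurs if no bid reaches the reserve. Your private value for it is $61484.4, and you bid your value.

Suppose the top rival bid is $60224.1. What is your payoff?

Your bid $61484.4 is the highest and exceeds the reserve.
Price = max(second-highest bid, reserve) = max($60224.1, $34068.3) = $60224.1.
Payoff = $61484.4 − $60224.1 = $1260.3.

$1260.3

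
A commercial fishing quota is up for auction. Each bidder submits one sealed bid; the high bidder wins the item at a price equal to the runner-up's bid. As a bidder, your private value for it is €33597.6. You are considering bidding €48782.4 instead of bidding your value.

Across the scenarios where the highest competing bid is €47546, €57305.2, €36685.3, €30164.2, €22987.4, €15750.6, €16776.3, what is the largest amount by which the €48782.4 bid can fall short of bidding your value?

€47546: truthful gives €0, deviation gives −€13948.4 → loss €13948.4.
€57305.2: same outcome either way → loss €0.
€36685.3: truthful gives €0, deviation gives −€3087.7 → loss €3087.7.
€30164.2: same outcome either way → loss €0.
€22987.4: same outcome either way → loss €0.
€15750.6: same outcome either way → loss €0.
€16776.3: same outcome either way → loss €0.
Maximum loss: €13948.4.

€13948.4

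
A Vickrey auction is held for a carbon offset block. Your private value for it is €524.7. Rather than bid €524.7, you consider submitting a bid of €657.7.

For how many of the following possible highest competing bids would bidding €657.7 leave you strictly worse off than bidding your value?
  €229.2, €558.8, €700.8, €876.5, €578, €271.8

2

The deviation hurts exactly when the highest competing bid lies strictly between €524.7 and €657.7 — overbidding then wins at a price above your value.
€229.2: below both → same outcome either way.
€558.8: inside the interval → strictly worse (loss €34.1).
€700.8: above both → same outcome either way.
€876.5: above both → same outcome either way.
€578: inside the interval → strictly worse (loss €53.3).
€271.8: below both → same outcome either way.
Count: 2.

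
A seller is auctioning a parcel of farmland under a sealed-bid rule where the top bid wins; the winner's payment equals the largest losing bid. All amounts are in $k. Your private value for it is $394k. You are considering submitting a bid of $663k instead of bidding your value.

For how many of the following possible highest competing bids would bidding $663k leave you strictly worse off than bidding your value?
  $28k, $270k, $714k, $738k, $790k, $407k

1

The deviation hurts exactly when the highest competing bid lies strictly between $394k and $663k — overbidding then wins at a price above your value.
$28k: below both → same outcome either way.
$270k: below both → same outcome either way.
$714k: above both → same outcome either way.
$738k: above both → same outcome either way.
$790k: above both → same outcome either way.
$407k: inside the interval → strictly worse (loss $13k).
Count: 1.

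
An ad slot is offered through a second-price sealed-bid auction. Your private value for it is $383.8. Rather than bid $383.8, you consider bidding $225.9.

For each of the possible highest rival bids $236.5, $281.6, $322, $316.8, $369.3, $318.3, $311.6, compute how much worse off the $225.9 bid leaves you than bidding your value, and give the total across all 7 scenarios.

The deviation costs you only when the competing bid falls strictly between $225.9 and $383.8; elsewhere both bids give the same outcome.
$236.5: truthful payoff $147.3, deviation payoff $0 → loss $147.3.
$281.6: truthful payoff $102.2, deviation payoff $0 → loss $102.2.
$322: truthful payoff $61.8, deviation payoff $0 → loss $61.8.
$316.8: truthful payoff $67, deviation payoff $0 → loss $67.
$369.3: truthful payoff $14.5, deviation payoff $0 → loss $14.5.
$318.3: truthful payoff $65.5, deviation payoff $0 → loss $65.5.
$311.6: truthful payoff $72.2, deviation payoff $0 → loss $72.2.
Total loss = $147.3 + $102.2 + $61.8 + $67 + $14.5 + $65.5 + $72.2 = $530.5.

$530.5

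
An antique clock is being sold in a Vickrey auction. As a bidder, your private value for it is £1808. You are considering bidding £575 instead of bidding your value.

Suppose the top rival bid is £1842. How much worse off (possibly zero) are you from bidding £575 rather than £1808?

Bidding your value £1808: you lose (since £1808 < £1842). Payoff £0.
Bidding £575: you lose. Payoff £0.
Difference = £0 − £0 = £0; both bids lead to the same outcome because the competing bid is above both your value and your alternative bid.

£0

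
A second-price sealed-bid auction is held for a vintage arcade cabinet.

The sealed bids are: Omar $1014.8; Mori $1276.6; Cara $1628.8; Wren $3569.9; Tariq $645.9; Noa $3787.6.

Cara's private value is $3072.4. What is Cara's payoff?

$0

Highest bid: Noa at $3787.6, so Noa wins.
Second-highest bid: Wren at $3569.9 — that is the price the winner pays.
Cara did not win, so Cara pays nothing and receives nothing: payoff $0.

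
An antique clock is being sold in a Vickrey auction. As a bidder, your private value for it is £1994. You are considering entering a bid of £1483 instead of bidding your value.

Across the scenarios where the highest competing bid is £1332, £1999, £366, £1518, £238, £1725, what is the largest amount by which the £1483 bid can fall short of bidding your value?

£1332: same outcome either way → loss £0.
£1999: same outcome either way → loss £0.
£366: same outcome either way → loss £0.
£1518: truthful gives £476, deviation gives £0 → loss £476.
£238: same outcome either way → loss £0.
£1725: truthful gives £269, deviation gives £0 → loss £269.
Maximum loss: £476.

£476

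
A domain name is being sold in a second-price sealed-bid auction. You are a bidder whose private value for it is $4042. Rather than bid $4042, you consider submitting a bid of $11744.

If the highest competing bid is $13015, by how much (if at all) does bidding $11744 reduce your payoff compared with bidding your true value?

$0

Bidding your value $4042: you lose (since $4042 < $13015). Payoff $0.
Bidding $11744: you lose. Payoff $0.
Difference = $0 − $0 = $0; both bids lead to the same outcome because the competing bid is above both your value and your alternative bid.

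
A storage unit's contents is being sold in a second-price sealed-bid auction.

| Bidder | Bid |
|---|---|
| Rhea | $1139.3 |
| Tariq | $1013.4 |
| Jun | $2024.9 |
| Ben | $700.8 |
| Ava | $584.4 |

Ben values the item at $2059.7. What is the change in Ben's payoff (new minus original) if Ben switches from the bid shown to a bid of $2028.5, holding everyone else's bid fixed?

The highest bid among the other bidders is $2024.9; Ben's bid doesn't change that.
Original bid $700.8: Ben is not highest (top rival bid is $2024.9); payoff $0.
Alternative bid $2028.5: Ben is highest, pays the top rival bid $2024.9; payoff $2059.7 − $2024.9 = $34.8.
Change in payoff = $34.8 − ($0) = $34.8.

$34.8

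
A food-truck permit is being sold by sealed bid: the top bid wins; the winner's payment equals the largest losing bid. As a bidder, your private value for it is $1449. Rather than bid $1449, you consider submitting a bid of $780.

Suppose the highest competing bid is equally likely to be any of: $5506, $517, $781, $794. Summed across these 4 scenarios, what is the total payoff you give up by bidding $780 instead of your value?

$1323

The deviation costs you only when the competing bid falls strictly between $780 and $1449; elsewhere both bids give the same outcome.
$5506: outcomes coincide → loss $0.
$517: outcomes coincide → loss $0.
$781: truthful payoff $668, deviation payoff $0 → loss $668.
$794: truthful payoff $655, deviation payoff $0 → loss $655.
Total loss = $668 + $655 = $1323.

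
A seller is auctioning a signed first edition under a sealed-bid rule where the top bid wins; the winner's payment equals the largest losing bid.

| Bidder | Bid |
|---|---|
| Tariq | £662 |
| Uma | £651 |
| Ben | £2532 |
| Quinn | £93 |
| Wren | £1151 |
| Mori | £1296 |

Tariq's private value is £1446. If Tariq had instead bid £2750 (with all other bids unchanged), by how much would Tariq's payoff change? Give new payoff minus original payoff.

−£1086

The highest bid among the other bidders is £2532; Tariq's bid doesn't change that.
Original bid £662: Tariq is not highest (top rival bid is £2532); payoff £0.
Alternative bid £2750: Tariq is highest, pays the top rival bid £2532; payoff £1446 − £2532 = −£1086.
Change in payoff = −£1086 − (£0) = −£1086.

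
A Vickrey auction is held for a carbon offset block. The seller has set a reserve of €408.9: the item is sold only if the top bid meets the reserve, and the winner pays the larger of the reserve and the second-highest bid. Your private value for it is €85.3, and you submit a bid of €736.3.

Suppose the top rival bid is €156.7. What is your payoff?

Your bid €736.3 is the highest and exceeds the reserve.
Price = max(second-highest bid, reserve) = max(€156.7, €408.9) = €408.9.
Payoff = €85.3 − €408.9 = −€323.6.

−€323.6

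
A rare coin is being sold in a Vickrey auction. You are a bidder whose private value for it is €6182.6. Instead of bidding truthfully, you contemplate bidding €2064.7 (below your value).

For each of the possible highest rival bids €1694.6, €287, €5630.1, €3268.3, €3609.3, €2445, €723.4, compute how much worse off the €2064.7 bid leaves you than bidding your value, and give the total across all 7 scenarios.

€9777.7

The deviation costs you only when the competing bid falls strictly between €2064.7 and €6182.6; elsewhere both bids give the same outcome.
€1694.6: outcomes coincide → loss €0.
€287: outcomes coincide → loss €0.
€5630.1: truthful payoff €552.5, deviation payoff €0 → loss €552.5.
€3268.3: truthful payoff €2914.3, deviation payoff €0 → loss €2914.3.
€3609.3: truthful payoff €2573.3, deviation payoff €0 → loss €2573.3.
€2445: truthful payoff €3737.6, deviation payoff €0 → loss €3737.6.
€723.4: outcomes coincide → loss €0.
Total loss = €552.5 + €2914.3 + €2573.3 + €3737.6 = €9777.7.
In a second-price auction your bid sets only whether you win, not what you pay, so bidding your true value is weakly dominant.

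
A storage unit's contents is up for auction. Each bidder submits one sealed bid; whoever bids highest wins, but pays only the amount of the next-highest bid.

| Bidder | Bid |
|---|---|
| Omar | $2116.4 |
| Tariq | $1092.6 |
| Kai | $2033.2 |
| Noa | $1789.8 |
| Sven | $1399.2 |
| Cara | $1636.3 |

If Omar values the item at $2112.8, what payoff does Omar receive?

Highest bid: Omar at $2116.4, so Omar wins.
Second-highest bid: Kai at $2033.2 — that is the price the winner pays.
Omar's payoff = value − price = $2112.8 − $2033.2 = $79.6.

$79.6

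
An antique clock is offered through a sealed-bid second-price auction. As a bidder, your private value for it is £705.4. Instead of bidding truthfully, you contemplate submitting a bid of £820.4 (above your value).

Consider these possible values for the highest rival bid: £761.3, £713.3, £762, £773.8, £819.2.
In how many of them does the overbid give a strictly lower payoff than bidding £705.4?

The deviation hurts exactly when the highest competing bid lies strictly between £705.4 and £820.4 — overbidding then wins at a price above your value.
£761.3: inside the interval → strictly worse (loss £55.9).
£713.3: inside the interval → strictly worse (loss £7.9).
£762: inside the interval → strictly worse (loss £56.6).
£773.8: inside the interval → strictly worse (loss £68.4).
£819.2: inside the interval → strictly worse (loss £113.8).
Count: 5.

5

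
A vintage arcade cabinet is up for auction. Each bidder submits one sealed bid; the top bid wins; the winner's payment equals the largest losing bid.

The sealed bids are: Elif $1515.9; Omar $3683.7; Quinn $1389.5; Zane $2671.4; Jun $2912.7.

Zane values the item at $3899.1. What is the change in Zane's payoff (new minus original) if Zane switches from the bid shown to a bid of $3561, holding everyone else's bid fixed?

The highest bid among the other bidders is $3683.7; Zane's bid doesn't change that.
Original bid $2671.4: Zane is not highest (top rival bid is $3683.7); payoff $0.
Alternative bid $3561: Zane is not highest (top rival bid is $3683.7); payoff $0.
Change in payoff = $0 − ($0) = $0.

$0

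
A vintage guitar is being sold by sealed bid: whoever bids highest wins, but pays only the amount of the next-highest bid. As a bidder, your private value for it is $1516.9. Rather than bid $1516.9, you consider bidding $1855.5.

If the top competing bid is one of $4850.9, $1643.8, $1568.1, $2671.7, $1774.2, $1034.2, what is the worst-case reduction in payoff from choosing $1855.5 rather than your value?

$257.3

$4850.9: same outcome either way → loss $0.
$1643.8: truthful gives $0, deviation gives −$126.9 → loss $126.9.
$1568.1: truthful gives $0, deviation gives −$51.2 → loss $51.2.
$2671.7: same outcome either way → loss $0.
$1774.2: truthful gives $0, deviation gives −$257.3 → loss $257.3.
$1034.2: same outcome either way → loss $0.
Maximum loss: $257.3.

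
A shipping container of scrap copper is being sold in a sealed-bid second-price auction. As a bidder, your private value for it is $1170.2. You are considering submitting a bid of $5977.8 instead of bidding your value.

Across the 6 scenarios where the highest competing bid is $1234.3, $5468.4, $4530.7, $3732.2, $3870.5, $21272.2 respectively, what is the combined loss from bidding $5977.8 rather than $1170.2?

The deviation costs you only when the competing bid falls strictly between $1170.2 and $5977.8; elsewhere both bids give the same outcome.
$1234.3: truthful payoff $0, deviation payoff −$64.1 → loss $64.1.
$5468.4: truthful payoff $0, deviation payoff −$4298.2 → loss $4298.2.
$4530.7: truthful payoff $0, deviation payoff −$3360.5 → loss $3360.5.
$3732.2: truthful payoff $0, deviation payoff −$2562 → loss $2562.
$3870.5: truthful payoff $0, deviation payoff −$2700.3 → loss $2700.3.
$21272.2: outcomes coincide → loss $0.
Total loss = $64.1 + $4298.2 + $3360.5 + $2562 + $2700.3 = $12985.1.
Because the price is fixed by the runner-up's bid, deviating from your value can only change a good outcome into a bad one — never the reverse.

$12985.1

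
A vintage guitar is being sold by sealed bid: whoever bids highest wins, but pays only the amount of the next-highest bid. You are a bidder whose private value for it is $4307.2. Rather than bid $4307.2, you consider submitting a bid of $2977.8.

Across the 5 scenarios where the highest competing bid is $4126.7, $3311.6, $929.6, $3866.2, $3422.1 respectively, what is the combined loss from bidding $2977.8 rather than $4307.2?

The deviation costs you only when the competing bid falls strictly between $2977.8 and $4307.2; elsewhere both bids give the same outcome.
$4126.7: truthful payoff $180.5, deviation payoff $0 → loss $180.5.
$3311.6: truthful payoff $995.6, deviation payoff $0 → loss $995.6.
$929.6: outcomes coincide → loss $0.
$3866.2: truthful payoff $441, deviation payoff $0 → loss $441.
$3422.1: truthful payoff $885.1, deviation payoff $0 → loss $885.1.
Total loss = $180.5 + $995.6 + $441 + $885.1 = $2502.2.

$2502.2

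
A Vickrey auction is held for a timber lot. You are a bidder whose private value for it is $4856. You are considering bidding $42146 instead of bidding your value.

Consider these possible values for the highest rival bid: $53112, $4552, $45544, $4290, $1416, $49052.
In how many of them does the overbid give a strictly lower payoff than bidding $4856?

0

The deviation hurts exactly when the highest competing bid lies strictly between $4856 and $42146 — overbidding then wins at a price above your value.
$53112: above both → same outcome either way.
$4552: below both → same outcome either way.
$45544: above both → same outcome either way.
$4290: below both → same outcome either way.
$1416: below both → same outcome either way.
$49052: above both → same outcome either way.
Count: 0.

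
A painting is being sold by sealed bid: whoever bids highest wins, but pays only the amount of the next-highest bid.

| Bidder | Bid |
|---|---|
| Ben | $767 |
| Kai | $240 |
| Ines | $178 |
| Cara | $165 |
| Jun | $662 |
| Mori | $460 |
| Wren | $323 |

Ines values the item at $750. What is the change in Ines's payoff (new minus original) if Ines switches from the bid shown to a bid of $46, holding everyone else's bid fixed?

$0

The highest bid among the other bidders is $767; Ines's bid doesn't change that.
Original bid $178: Ines is not highest (top rival bid is $767); payoff $0.
Alternative bid $46: Ines is not highest (top rival bid is $767); payoff $0.
Change in payoff = $0 − ($0) = $0.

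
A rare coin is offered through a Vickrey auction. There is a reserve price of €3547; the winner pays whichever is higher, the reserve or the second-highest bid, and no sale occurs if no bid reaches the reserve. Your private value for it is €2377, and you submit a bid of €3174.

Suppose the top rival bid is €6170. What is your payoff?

€0

Your bid €3174 is below the highest competing bid €6170, so you lose. Payoff €0.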